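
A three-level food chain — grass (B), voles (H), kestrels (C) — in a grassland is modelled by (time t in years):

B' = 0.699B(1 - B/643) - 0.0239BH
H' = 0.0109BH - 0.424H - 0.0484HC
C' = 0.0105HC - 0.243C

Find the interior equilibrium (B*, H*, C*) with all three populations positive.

B* ≈ 134, H* ≈ 23.1, C* ≈ 21.5

From dC/dt = 0: 0.0105H* = 0.243, so H* = 23.1.
From dB/dt = 0: 0.699(1 - B*/643) = 0.0239·23.1, giving B* = 643·(1 - 0.791) = 134.
From dH/dt = 0: 0.0109·134 - 0.424 = 0.0484C*, so C* = 1.04/0.0484 = 21.5.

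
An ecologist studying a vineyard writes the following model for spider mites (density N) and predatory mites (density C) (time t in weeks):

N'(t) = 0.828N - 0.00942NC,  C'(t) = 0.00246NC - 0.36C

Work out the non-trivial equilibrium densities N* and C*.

Set dC/dt = 0 with C > 0: 0.00246N - 0.36 = 0, so N* = 0.36/0.00246 = 146.
Set dN/dt = 0 with N > 0: 0.828 - 0.00942C = 0, so C* = 0.828/0.00942 = 87.9.

N* ≈ 146, C* ≈ 87.9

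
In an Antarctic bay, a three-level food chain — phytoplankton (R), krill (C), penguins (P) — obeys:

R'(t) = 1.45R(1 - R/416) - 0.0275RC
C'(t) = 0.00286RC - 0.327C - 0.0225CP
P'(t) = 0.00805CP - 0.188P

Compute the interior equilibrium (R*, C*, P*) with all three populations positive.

From dP/dt = 0: 0.00805C* = 0.188, so C* = 23.4.
From dR/dt = 0: 1.45(1 - R*/416) = 0.0275·23.4, giving R* = 416·(1 - 0.443) = 232.
From dC/dt = 0: 0.00286·232 - 0.327 = 0.0225P*, so P* = 0.336/0.0225 = 14.9.

R* ≈ 232, C* ≈ 23.4, P* ≈ 14.9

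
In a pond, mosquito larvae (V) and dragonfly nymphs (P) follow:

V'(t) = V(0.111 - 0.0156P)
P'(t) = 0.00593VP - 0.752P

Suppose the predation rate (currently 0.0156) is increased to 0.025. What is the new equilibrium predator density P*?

P* ≈ 4.44

At the interior fixed point, setting dV/dt = 0 with V > 0 fixes P* = (prey growth rate)/(VP coefficient) — independent of the other coefficients.
With the change, P* = 0.111/0.025 = 4.44; it falls from 7.12.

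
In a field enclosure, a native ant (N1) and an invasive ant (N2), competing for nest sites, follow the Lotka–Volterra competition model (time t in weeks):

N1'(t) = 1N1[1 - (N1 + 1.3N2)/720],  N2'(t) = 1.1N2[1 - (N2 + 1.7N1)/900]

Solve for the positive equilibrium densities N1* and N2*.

N1* ≈ 372, N2* ≈ 268

Setting both brackets to zero gives the nullclines N1 + 1.3N2 = 720 and 1.7N1 + N2 = 900.
Substituting N2 = 900 - 1.7N1 into the first: N1(1 - 1.3·1.7) = 720 - 1.3·900.
So N1* = -450/-1.21 = 372, and then N2* = 900 - 1.7·372 = 268.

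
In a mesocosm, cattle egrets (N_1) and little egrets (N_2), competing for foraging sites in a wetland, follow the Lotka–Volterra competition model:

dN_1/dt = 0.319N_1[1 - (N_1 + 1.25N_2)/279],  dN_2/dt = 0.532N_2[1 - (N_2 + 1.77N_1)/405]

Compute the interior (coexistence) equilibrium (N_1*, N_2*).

N_1* ≈ 187, N_2* ≈ 73.3

Setting both brackets to zero gives the nullclines N_1 + 1.25N_2 = 279 and 1.77N_1 + N_2 = 405.
Substituting N_2 = 405 - 1.77N_1 into the first: N_1(1 - 1.25·1.77) = 279 - 1.25·405.
So N_1* = -227/-1.21 = 187, and then N_2* = 405 - 1.77·187 = 73.3.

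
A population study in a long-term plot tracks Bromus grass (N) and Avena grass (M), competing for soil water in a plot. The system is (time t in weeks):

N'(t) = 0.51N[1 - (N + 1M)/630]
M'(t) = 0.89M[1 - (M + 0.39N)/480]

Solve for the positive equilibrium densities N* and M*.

N* ≈ 246, M* ≈ 384

Setting both brackets to zero gives the nullclines N + 1M = 630 and 0.39N + M = 480.
Substituting M = 480 - 0.39N into the first: N(1 - 1·0.39) = 630 - 1·480.
So N* = 150/0.61 = 246, and then M* = 480 - 0.39·246 = 384.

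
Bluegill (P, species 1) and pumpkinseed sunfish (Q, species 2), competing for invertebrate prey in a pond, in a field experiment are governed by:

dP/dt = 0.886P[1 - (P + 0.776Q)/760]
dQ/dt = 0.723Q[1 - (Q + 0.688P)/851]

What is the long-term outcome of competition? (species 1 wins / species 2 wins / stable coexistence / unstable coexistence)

stable coexistence

Compare the nullcline intercepts: K1/α12 = 760/0.776 = 979 > K2 = 851; K2/α21 = 851/0.688 = 1240 > K1 = 760.
Since both inequalities hold, each species can invade when rare, so the interior equilibrium is stable.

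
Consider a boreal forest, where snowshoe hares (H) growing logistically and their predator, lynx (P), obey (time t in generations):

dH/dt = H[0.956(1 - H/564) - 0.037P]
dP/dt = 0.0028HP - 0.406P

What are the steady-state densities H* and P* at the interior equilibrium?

H* ≈ 145, P* ≈ 19.2

From dP/dt = 0 with P > 0: 0.0028H* = 0.406, so H* = 145.
Substitute into dH/dt = 0: 0.956(1 - 145/564) = 0.037P*.
The bracket is 0.743, giving P* = 0.71/0.037 = 19.2.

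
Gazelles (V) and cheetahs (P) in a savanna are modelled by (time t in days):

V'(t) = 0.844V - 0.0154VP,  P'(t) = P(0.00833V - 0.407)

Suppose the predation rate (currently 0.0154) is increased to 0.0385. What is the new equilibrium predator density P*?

P* ≈ 21.9

At the interior fixed point, setting dV/dt = 0 with V > 0 fixes P* = (prey growth rate)/(VP coefficient) — independent of the other coefficients.
With the change, P* = 0.844/0.0385 = 21.9; it falls from 54.8.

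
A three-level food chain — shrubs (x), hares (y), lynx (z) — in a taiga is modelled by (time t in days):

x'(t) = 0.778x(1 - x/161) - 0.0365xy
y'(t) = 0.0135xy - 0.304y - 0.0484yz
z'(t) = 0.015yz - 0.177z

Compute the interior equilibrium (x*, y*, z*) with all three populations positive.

x* ≈ 71.9, y* ≈ 11.8, z* ≈ 13.8

From dz/dt = 0: 0.015y* = 0.177, so y* = 11.8.
From dx/dt = 0: 0.778(1 - x*/161) = 0.0365·11.8, giving x* = 161·(1 - 0.554) = 71.9.
From dy/dt = 0: 0.0135·71.9 - 0.304 = 0.0484z*, so z* = 0.666/0.0484 = 13.8.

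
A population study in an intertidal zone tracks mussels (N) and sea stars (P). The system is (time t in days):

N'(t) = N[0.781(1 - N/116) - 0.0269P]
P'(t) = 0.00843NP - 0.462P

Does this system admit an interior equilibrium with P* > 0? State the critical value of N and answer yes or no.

The predator equation gives dP/dt > 0 only when N > 0.462/0.00843 = 54.8.
Without the predator, N → K = 116. Since 116 > 54.8, the predator can invade and persist.

Threshold N = 54.8; K > 54.8, so yes, the predator persists.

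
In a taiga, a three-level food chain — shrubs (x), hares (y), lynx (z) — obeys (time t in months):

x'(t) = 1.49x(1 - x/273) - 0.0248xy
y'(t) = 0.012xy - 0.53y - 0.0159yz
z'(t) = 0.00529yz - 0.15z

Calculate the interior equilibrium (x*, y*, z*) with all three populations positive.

x* ≈ 144, y* ≈ 28.4, z* ≈ 75.5

From dz/dt = 0: 0.00529y* = 0.15, so y* = 28.4.
From dx/dt = 0: 1.49(1 - x*/273) = 0.0248·28.4, giving x* = 273·(1 - 0.472) = 144.
From dy/dt = 0: 0.012·144 - 0.53 = 0.0159z*, so z* = 1.2/0.0159 = 75.5.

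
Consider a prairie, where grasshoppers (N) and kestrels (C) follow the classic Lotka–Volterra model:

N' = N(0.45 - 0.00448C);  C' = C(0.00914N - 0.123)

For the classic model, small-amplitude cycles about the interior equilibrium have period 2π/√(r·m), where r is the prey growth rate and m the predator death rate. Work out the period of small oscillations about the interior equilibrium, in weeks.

T ≈ 26.7 weeks

Here r = 0.45 and m = 0.123, so r·m = 0.0554.
ω = √0.0554 = 0.235 per week, hence T = 2π/ω ≈ 26.7 weeks.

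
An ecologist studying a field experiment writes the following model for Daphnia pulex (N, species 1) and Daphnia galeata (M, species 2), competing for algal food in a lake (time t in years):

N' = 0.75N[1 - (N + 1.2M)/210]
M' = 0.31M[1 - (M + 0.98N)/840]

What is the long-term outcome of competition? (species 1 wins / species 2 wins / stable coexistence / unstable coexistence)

Compare the nullcline intercepts: K1/α12 = 210/1.2 = 175 < K2 = 840; K2/α21 = 840/0.98 = 857 > K1 = 210.
Since the inequalities point opposite ways, species 2 can invade but species 1 cannot.

species 2 excludes species 1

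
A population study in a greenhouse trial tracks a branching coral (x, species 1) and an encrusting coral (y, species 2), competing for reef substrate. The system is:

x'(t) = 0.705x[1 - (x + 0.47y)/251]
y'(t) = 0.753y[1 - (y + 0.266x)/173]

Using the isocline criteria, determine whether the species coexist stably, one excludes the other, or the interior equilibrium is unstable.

stable coexistence

Compare the nullcline intercepts: K1/α12 = 251/0.47 = 534 > K2 = 173; K2/α21 = 173/0.266 = 650 > K1 = 251.
Since both inequalities hold, each species can invade when rare, so the interior equilibrium is stable.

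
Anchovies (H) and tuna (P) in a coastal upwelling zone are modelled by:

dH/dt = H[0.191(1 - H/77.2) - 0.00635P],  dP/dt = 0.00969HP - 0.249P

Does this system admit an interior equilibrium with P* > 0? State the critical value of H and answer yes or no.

Threshold H = 25.7; K > 25.7, so yes, the predator persists.

The predator equation gives dP/dt > 0 only when H > 0.249/0.00969 = 25.7.
Without the predator, H → K = 77.2. Since 77.2 > 25.7, the predator can invade and persist.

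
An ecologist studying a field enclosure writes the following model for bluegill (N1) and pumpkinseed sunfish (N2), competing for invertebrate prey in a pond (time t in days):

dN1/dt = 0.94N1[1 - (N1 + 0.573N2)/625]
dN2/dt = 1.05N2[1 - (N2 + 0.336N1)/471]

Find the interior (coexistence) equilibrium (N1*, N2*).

N1* ≈ 440, N2* ≈ 323

Setting both brackets to zero gives the nullclines N1 + 0.573N2 = 625 and 0.336N1 + N2 = 471.
Substituting N2 = 471 - 0.336N1 into the first: N1(1 - 0.573·0.336) = 625 - 0.573·471.
So N1* = 355/0.807 = 440, and then N2* = 471 - 0.336·440 = 323.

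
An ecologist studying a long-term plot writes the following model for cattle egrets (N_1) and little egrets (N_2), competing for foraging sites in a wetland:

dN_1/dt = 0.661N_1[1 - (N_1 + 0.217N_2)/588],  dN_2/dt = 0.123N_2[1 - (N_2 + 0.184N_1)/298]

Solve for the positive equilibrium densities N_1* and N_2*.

Setting both brackets to zero gives the nullclines N_1 + 0.217N_2 = 588 and 0.184N_1 + N_2 = 298.
Substituting N_2 = 298 - 0.184N_1 into the first: N_1(1 - 0.217·0.184) = 588 - 0.217·298.
So N_1* = 523/0.96 = 545, and then N_2* = 298 - 0.184·545 = 198.

N_1* ≈ 545, N_2* ≈ 198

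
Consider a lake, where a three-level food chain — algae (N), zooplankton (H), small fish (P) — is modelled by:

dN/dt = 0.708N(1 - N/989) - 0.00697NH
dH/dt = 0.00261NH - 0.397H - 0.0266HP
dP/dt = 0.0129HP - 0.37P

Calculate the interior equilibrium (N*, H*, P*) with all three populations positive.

From dP/dt = 0: 0.0129H* = 0.37, so H* = 28.7.
From dN/dt = 0: 0.708(1 - N*/989) = 0.00697·28.7, giving N* = 989·(1 - 0.282) = 710.
From dH/dt = 0: 0.00261·710 - 0.397 = 0.0266P*, so P* = 1.46/0.0266 = 54.7.

N* ≈ 710, H* ≈ 28.7, P* ≈ 54.7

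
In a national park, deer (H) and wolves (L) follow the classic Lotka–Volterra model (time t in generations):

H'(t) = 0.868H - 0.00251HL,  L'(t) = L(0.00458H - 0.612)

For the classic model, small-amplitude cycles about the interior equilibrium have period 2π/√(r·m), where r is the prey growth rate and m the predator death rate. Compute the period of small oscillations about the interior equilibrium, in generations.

T ≈ 8.62 generations

Here r = 0.868 and m = 0.612, so r·m = 0.531.
ω = √0.531 = 0.729 per generation, hence T = 2π/ω ≈ 8.62 generations.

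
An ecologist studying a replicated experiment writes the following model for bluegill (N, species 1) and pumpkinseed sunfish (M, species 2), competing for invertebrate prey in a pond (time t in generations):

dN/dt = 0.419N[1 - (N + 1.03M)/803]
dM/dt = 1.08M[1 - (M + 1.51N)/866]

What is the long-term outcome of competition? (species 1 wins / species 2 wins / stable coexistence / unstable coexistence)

unstable coexistence (outcome depends on initial conditions)

Compare the nullcline intercepts: K1/α12 = 803/1.03 = 780 < K2 = 866; K2/α21 = 866/1.51 = 574 < K1 = 803.
Since both are reversed, neither can invade when rare; the interior point is a saddle.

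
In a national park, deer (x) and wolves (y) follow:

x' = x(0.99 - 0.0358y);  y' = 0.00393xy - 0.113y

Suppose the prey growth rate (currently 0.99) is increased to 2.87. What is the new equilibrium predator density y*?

y* ≈ 80.2

At the interior fixed point, setting dx/dt = 0 with x > 0 fixes y* = (prey growth rate)/(xy coefficient) — independent of the other coefficients.
With the change, y* = 2.87/0.0358 = 80.2; it rises from 27.7.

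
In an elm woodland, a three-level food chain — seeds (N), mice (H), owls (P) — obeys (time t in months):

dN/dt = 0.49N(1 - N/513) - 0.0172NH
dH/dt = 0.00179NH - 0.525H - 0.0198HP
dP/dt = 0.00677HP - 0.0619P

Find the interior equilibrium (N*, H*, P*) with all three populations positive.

From dP/dt = 0: 0.00677H* = 0.0619, so H* = 9.14.
From dN/dt = 0: 0.49(1 - N*/513) = 0.0172·9.14, giving N* = 513·(1 - 0.321) = 348.
From dH/dt = 0: 0.00179·348 - 0.525 = 0.0198P*, so P* = 0.0986/0.0198 = 4.98.

N* ≈ 348, H* ≈ 9.14, P* ≈ 4.98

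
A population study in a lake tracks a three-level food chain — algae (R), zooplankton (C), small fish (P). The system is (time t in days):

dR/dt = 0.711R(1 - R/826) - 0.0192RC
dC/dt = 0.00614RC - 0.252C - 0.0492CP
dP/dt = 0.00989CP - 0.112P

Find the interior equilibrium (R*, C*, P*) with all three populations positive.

From dP/dt = 0: 0.00989C* = 0.112, so C* = 11.3.
From dR/dt = 0: 0.711(1 - R*/826) = 0.0192·11.3, giving R* = 826·(1 - 0.306) = 573.
From dC/dt = 0: 0.00614·573 - 0.252 = 0.0492P*, so P* = 3.27/0.0492 = 66.4.

R* ≈ 573, C* ≈ 11.3, P* ≈ 66.4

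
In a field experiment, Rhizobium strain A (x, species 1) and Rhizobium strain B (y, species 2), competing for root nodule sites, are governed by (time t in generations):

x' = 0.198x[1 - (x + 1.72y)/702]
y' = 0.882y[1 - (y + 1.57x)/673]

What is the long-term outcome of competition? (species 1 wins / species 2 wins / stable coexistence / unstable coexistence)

Compare the nullcline intercepts: K1/α12 = 702/1.72 = 408 < K2 = 673; K2/α21 = 673/1.57 = 429 < K1 = 702.
Since both are reversed, neither can invade when rare; the interior point is a saddle.

unstable coexistence (outcome depends on initial conditions)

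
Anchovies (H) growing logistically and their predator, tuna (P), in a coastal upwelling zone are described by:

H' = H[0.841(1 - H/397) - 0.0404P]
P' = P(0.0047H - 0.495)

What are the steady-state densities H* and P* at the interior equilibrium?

H* ≈ 105, P* ≈ 15.3

From dP/dt = 0 with P > 0: 0.0047H* = 0.495, so H* = 105.
Substitute into dH/dt = 0: 0.841(1 - 105/397) = 0.0404P*.
The bracket is 0.735, giving P* = 0.618/0.0404 = 15.3.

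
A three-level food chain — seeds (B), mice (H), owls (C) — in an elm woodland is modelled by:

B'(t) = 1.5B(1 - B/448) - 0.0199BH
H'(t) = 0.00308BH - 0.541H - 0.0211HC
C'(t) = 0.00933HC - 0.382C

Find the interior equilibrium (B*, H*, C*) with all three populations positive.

From dC/dt = 0: 0.00933H* = 0.382, so H* = 40.9.
From dB/dt = 0: 1.5(1 - B*/448) = 0.0199·40.9, giving B* = 448·(1 - 0.543) = 205.
From dH/dt = 0: 0.00308·205 - 0.541 = 0.0211C*, so C* = 0.0893/0.0211 = 4.23.

B* ≈ 205, H* ≈ 40.9, C* ≈ 4.23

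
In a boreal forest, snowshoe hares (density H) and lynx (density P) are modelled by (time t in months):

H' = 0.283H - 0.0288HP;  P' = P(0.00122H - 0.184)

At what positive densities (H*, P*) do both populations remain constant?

H* ≈ 151, P* ≈ 9.83

Set dP/dt = 0 with P > 0: 0.00122H - 0.184 = 0, so H* = 0.184/0.00122 = 151.
Set dH/dt = 0 with H > 0: 0.283 - 0.0288P = 0, so P* = 0.283/0.0288 = 9.83.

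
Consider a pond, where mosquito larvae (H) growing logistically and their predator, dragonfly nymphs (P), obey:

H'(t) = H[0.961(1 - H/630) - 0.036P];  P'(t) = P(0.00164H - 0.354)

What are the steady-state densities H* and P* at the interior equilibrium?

H* ≈ 216, P* ≈ 17.5

From dP/dt = 0 with P > 0: 0.00164H* = 0.354, so H* = 216.
Substitute into dH/dt = 0: 0.961(1 - 216/630) = 0.036P*.
The bracket is 0.657, giving P* = 0.632/0.036 = 17.5.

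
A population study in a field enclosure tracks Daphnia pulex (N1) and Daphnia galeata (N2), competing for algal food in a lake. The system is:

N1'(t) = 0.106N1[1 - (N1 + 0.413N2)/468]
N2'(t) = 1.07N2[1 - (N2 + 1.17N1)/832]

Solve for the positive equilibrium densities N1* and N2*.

Setting both brackets to zero gives the nullclines N1 + 0.413N2 = 468 and 1.17N1 + N2 = 832.
Substituting N2 = 832 - 1.17N1 into the first: N1(1 - 0.413·1.17) = 468 - 0.413·832.
So N1* = 124/0.517 = 241, and then N2* = 832 - 1.17·241 = 550.

N1* ≈ 241, N2* ≈ 550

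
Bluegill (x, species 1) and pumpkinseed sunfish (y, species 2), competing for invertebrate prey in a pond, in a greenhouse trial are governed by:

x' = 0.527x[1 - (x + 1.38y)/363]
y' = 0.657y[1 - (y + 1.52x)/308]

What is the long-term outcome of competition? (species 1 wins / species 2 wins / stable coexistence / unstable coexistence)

Compare the nullcline intercepts: K1/α12 = 363/1.38 = 263 < K2 = 308; K2/α21 = 308/1.52 = 203 < K1 = 363.
Since both are reversed, neither can invade when rare; the interior point is a saddle.

unstable coexistence (outcome depends on initial conditions)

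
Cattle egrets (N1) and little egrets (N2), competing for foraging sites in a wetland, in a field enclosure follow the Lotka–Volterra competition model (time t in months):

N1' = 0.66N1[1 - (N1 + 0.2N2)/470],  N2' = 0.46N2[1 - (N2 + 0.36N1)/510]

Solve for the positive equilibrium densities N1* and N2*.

Setting both brackets to zero gives the nullclines N1 + 0.2N2 = 470 and 0.36N1 + N2 = 510.
Substituting N2 = 510 - 0.36N1 into the first: N1(1 - 0.2·0.36) = 470 - 0.2·510.
So N1* = 368/0.928 = 397, and then N2* = 510 - 0.36·397 = 367.

N1* ≈ 397, N2* ≈ 367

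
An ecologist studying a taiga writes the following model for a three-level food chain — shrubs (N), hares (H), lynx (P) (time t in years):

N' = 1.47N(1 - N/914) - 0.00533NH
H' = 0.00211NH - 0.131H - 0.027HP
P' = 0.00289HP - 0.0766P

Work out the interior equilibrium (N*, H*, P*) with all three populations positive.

From dP/dt = 0: 0.00289H* = 0.0766, so H* = 26.5.
From dN/dt = 0: 1.47(1 - N*/914) = 0.00533·26.5, giving N* = 914·(1 - 0.0961) = 826.
From dH/dt = 0: 0.00211·826 - 0.131 = 0.027P*, so P* = 1.61/0.027 = 59.7.

N* ≈ 826, H* ≈ 26.5, P* ≈ 59.7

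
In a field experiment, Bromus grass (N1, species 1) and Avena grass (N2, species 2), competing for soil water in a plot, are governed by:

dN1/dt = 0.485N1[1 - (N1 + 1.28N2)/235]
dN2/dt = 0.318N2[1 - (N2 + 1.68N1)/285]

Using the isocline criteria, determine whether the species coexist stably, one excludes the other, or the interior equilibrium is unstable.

Compare the nullcline intercepts: K1/α12 = 235/1.28 = 184 < K2 = 285; K2/α21 = 285/1.68 = 170 < K1 = 235.
Since both are reversed, neither can invade when rare; the interior point is a saddle.

unstable coexistence (outcome depends on initial conditions)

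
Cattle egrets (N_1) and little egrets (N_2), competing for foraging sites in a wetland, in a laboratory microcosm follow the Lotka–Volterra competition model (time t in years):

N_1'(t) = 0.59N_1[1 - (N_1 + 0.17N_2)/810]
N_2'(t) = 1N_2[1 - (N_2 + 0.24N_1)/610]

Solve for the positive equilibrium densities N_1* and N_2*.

Setting both brackets to zero gives the nullclines N_1 + 0.17N_2 = 810 and 0.24N_1 + N_2 = 610.
Substituting N_2 = 610 - 0.24N_1 into the first: N_1(1 - 0.17·0.24) = 810 - 0.17·610.
So N_1* = 706/0.959 = 736, and then N_2* = 610 - 0.24·736 = 433.

N_1* ≈ 736, N_2* ≈ 433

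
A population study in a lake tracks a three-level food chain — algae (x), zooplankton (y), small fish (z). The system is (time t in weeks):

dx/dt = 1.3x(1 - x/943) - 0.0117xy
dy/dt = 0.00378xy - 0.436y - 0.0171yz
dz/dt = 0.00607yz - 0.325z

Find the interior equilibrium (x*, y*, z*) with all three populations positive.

x* ≈ 489, y* ≈ 53.5, z* ≈ 82.5

From dz/dt = 0: 0.00607y* = 0.325, so y* = 53.5.
From dx/dt = 0: 1.3(1 - x*/943) = 0.0117·53.5, giving x* = 943·(1 - 0.482) = 489.
From dy/dt = 0: 0.00378·489 - 0.436 = 0.0171z*, so z* = 1.41/0.0171 = 82.5.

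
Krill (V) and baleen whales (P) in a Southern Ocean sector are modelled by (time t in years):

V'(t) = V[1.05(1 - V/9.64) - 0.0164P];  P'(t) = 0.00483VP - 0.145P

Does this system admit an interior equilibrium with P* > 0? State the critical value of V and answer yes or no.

Threshold V = 30; K < 30, so no, the predator goes extinct.

The predator equation gives dP/dt > 0 only when V > 0.145/0.00483 = 30.
Without the predator, V → K = 9.64. Since 9.64 < 30, the predator cannot invade.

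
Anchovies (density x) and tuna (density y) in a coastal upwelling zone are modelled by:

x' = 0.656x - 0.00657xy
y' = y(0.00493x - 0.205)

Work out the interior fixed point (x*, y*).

Set dy/dt = 0 with y > 0: 0.00493x - 0.205 = 0, so x* = 0.205/0.00493 = 41.6.
Set dx/dt = 0 with x > 0: 0.656 - 0.00657y = 0, so y* = 0.656/0.00657 = 99.8.

x* ≈ 41.6, y* ≈ 99.8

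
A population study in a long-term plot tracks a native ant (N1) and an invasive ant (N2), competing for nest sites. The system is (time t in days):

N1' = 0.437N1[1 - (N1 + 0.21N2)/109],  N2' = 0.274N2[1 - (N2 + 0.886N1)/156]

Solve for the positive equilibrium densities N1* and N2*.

N1* ≈ 93.7, N2* ≈ 73

Setting both brackets to zero gives the nullclines N1 + 0.21N2 = 109 and 0.886N1 + N2 = 156.
Substituting N2 = 156 - 0.886N1 into the first: N1(1 - 0.21·0.886) = 109 - 0.21·156.
So N1* = 76.2/0.814 = 93.7, and then N2* = 156 - 0.886·93.7 = 73.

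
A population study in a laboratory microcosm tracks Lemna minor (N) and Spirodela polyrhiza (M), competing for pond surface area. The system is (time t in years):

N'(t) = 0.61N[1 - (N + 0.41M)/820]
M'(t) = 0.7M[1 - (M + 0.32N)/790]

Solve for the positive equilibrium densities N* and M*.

Setting both brackets to zero gives the nullclines N + 0.41M = 820 and 0.32N + M = 790.
Substituting M = 790 - 0.32N into the first: N(1 - 0.41·0.32) = 820 - 0.41·790.
So N* = 496/0.869 = 571, and then M* = 790 - 0.32·571 = 607.

N* ≈ 571, M* ≈ 607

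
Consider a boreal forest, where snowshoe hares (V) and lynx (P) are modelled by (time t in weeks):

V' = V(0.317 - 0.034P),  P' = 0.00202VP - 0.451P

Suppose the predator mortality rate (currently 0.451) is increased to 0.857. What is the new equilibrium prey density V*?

At the interior fixed point, setting dP/dt = 0 with P > 0 fixes V* = (predator death rate)/(VP coefficient) — independent of the other coefficients.
With the change, V* = 0.857/0.00202 = 424; it rises from 223.

V* ≈ 424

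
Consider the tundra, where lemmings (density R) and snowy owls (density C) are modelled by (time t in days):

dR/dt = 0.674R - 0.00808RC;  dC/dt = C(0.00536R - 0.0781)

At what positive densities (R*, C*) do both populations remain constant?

Set dC/dt = 0 with C > 0: 0.00536R - 0.0781 = 0, so R* = 0.0781/0.00536 = 14.6.
Set dR/dt = 0 with R > 0: 0.674 - 0.00808C = 0, so C* = 0.674/0.00808 = 83.4.

R* ≈ 14.6, C* ≈ 83.4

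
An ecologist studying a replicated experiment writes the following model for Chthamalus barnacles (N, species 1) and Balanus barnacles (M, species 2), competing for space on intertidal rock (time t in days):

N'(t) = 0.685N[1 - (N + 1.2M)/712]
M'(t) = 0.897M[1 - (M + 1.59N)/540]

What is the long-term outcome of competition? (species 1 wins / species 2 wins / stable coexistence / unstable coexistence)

species 1 excludes species 2

Compare the nullcline intercepts: K1/α12 = 712/1.2 = 593 > K2 = 540; K2/α21 = 540/1.59 = 340 < K1 = 712.
Since the inequalities point opposite ways, species 1 can invade but species 2 cannot.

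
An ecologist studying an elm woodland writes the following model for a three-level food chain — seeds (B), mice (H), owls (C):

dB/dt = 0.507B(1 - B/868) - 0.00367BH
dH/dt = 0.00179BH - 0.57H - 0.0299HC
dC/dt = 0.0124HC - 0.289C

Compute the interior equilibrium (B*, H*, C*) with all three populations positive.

B* ≈ 722, H* ≈ 23.3, C* ≈ 24.1

From dC/dt = 0: 0.0124H* = 0.289, so H* = 23.3.
From dB/dt = 0: 0.507(1 - B*/868) = 0.00367·23.3, giving B* = 868·(1 - 0.169) = 722.
From dH/dt = 0: 0.00179·722 - 0.57 = 0.0299C*, so C* = 0.722/0.0299 = 24.1.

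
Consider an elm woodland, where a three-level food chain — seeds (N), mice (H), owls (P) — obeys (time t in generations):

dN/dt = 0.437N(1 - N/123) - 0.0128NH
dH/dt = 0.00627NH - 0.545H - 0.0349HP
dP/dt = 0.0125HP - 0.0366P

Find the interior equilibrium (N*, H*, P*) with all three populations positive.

N* ≈ 112, H* ≈ 2.93, P* ≈ 4.59

From dP/dt = 0: 0.0125H* = 0.0366, so H* = 2.93.
From dN/dt = 0: 0.437(1 - N*/123) = 0.0128·2.93, giving N* = 123·(1 - 0.0858) = 112.
From dH/dt = 0: 0.00627·112 - 0.545 = 0.0349P*, so P* = 0.16/0.0349 = 4.59.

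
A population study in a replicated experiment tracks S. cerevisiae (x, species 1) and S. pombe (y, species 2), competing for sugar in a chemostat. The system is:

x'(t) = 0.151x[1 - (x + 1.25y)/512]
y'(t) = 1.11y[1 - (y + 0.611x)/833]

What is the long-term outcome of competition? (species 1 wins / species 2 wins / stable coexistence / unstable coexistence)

Compare the nullcline intercepts: K1/α12 = 512/1.25 = 410 < K2 = 833; K2/α21 = 833/0.611 = 1360 > K1 = 512.
Since the inequalities point opposite ways, species 2 can invade but species 1 cannot.

species 2 excludes species 1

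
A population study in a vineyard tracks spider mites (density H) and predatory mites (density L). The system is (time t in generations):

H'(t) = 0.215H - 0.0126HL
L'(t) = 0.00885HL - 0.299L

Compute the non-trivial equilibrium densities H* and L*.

H* ≈ 33.8, L* ≈ 17.1

Set dL/dt = 0 with L > 0: 0.00885H - 0.299 = 0, so H* = 0.299/0.00885 = 33.8.
Set dH/dt = 0 with H > 0: 0.215 - 0.0126L = 0, so L* = 0.215/0.0126 = 17.1.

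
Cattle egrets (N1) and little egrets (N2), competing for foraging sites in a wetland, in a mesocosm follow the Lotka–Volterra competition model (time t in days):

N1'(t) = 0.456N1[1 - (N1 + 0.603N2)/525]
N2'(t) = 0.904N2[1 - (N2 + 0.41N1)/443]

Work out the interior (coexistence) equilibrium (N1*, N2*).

N1* ≈ 343, N2* ≈ 303

Setting both brackets to zero gives the nullclines N1 + 0.603N2 = 525 and 0.41N1 + N2 = 443.
Substituting N2 = 443 - 0.41N1 into the first: N1(1 - 0.603·0.41) = 525 - 0.603·443.
So N1* = 258/0.753 = 343, and then N2* = 443 - 0.41·343 = 303.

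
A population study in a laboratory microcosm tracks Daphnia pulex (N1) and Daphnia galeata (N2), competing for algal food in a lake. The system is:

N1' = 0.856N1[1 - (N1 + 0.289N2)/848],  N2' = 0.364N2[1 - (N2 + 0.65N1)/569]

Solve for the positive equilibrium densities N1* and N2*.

N1* ≈ 842, N2* ≈ 21.9

Setting both brackets to zero gives the nullclines N1 + 0.289N2 = 848 and 0.65N1 + N2 = 569.
Substituting N2 = 569 - 0.65N1 into the first: N1(1 - 0.289·0.65) = 848 - 0.289·569.
So N1* = 684/0.812 = 842, and then N2* = 569 - 0.65·842 = 21.9.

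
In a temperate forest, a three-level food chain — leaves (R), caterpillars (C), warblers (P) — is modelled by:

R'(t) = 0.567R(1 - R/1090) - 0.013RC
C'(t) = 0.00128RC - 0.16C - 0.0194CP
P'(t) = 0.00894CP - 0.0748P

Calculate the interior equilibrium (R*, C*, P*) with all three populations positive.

From dP/dt = 0: 0.00894C* = 0.0748, so C* = 8.37.
From dR/dt = 0: 0.567(1 - R*/1090) = 0.013·8.37, giving R* = 1090·(1 - 0.192) = 881.
From dC/dt = 0: 0.00128·881 - 0.16 = 0.0194P*, so P* = 0.968/0.0194 = 49.9.

R* ≈ 881, C* ≈ 8.37, P* ≈ 49.9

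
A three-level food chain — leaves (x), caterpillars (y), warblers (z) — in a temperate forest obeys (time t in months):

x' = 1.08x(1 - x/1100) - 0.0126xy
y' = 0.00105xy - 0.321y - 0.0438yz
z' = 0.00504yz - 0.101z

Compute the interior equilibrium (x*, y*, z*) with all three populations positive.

x* ≈ 843, y* ≈ 20, z* ≈ 12.9

From dz/dt = 0: 0.00504y* = 0.101, so y* = 20.
From dx/dt = 0: 1.08(1 - x*/1100) = 0.0126·20, giving x* = 1100·(1 - 0.234) = 843.
From dy/dt = 0: 0.00105·843 - 0.321 = 0.0438z*, so z* = 0.564/0.0438 = 12.9.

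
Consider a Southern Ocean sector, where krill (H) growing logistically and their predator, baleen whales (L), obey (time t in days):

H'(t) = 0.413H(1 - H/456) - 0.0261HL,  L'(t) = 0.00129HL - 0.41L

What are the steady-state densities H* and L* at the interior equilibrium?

H* ≈ 318, L* ≈ 4.79

From dL/dt = 0 with L > 0: 0.00129H* = 0.41, so H* = 318.
Substitute into dH/dt = 0: 0.413(1 - 318/456) = 0.0261L*.
The bracket is 0.303, giving L* = 0.125/0.0261 = 4.79.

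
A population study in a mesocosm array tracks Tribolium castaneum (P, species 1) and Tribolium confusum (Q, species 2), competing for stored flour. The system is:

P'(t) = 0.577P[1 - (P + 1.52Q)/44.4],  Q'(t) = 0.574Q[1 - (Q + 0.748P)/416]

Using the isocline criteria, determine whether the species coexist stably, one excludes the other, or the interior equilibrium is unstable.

Compare the nullcline intercepts: K1/α12 = 44.4/1.52 = 29.2 < K2 = 416; K2/α21 = 416/0.748 = 556 > K1 = 44.4.
Since the inequalities point opposite ways, species 2 can invade but species 1 cannot.

species 2 excludes species 1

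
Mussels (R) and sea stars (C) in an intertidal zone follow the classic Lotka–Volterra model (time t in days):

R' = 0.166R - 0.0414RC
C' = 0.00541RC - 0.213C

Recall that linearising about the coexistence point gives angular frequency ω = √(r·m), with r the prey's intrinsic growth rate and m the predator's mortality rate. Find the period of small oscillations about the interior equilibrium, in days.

Here r = 0.166 and m = 0.213, so r·m = 0.0354.
ω = √0.0354 = 0.188 per day, hence T = 2π/ω ≈ 33.4 days.

T ≈ 33.4 days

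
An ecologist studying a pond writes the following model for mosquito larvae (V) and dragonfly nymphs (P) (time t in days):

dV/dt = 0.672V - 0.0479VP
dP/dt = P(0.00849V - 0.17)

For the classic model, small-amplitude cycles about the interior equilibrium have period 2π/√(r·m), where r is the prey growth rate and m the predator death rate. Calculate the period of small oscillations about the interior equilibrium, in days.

Here r = 0.672 and m = 0.17, so r·m = 0.114.
ω = √0.114 = 0.338 per day, hence T = 2π/ω ≈ 18.6 days.

T ≈ 18.6 days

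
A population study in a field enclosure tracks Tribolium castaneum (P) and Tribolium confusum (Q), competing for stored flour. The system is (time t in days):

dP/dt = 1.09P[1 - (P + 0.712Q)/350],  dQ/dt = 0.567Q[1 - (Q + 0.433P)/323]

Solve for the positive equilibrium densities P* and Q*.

Setting both brackets to zero gives the nullclines P + 0.712Q = 350 and 0.433P + Q = 323.
Substituting Q = 323 - 0.433P into the first: P(1 - 0.712·0.433) = 350 - 0.712·323.
So P* = 120/0.692 = 174, and then Q* = 323 - 0.433·174 = 248.

P* ≈ 174, Q* ≈ 248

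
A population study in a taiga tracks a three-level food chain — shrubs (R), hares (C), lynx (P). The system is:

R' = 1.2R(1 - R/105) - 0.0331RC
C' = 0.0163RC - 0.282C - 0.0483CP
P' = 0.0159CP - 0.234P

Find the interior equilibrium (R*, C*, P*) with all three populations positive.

From dP/dt = 0: 0.0159C* = 0.234, so C* = 14.7.
From dR/dt = 0: 1.2(1 - R*/105) = 0.0331·14.7, giving R* = 105·(1 - 0.406) = 62.4.
From dC/dt = 0: 0.0163·62.4 - 0.282 = 0.0483P*, so P* = 0.735/0.0483 = 15.2.

R* ≈ 62.4, C* ≈ 14.7, P* ≈ 15.2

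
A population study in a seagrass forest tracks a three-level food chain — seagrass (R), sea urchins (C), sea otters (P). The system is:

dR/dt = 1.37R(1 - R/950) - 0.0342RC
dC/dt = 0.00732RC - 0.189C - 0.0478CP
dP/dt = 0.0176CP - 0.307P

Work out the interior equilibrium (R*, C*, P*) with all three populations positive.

From dP/dt = 0: 0.0176C* = 0.307, so C* = 17.4.
From dR/dt = 0: 1.37(1 - R*/950) = 0.0342·17.4, giving R* = 950·(1 - 0.435) = 536.
From dC/dt = 0: 0.00732·536 - 0.189 = 0.0478P*, so P* = 3.74/0.0478 = 78.2.

R* ≈ 536, C* ≈ 17.4, P* ≈ 78.2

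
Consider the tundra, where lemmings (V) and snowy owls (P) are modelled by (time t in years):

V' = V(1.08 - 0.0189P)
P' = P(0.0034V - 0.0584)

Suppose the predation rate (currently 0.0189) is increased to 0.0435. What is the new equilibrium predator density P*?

At the interior fixed point, setting dV/dt = 0 with V > 0 fixes P* = (prey growth rate)/(VP coefficient) — independent of the other coefficients.
With the change, P* = 1.08/0.0435 = 24.8; it falls from 57.1.

P* ≈ 24.8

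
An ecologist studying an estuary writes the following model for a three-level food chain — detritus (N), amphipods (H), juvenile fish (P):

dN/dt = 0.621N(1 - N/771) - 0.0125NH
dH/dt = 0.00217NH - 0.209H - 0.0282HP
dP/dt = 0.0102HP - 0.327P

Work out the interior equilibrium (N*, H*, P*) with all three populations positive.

From dP/dt = 0: 0.0102H* = 0.327, so H* = 32.1.
From dN/dt = 0: 0.621(1 - N*/771) = 0.0125·32.1, giving N* = 771·(1 - 0.645) = 273.
From dH/dt = 0: 0.00217·273 - 0.209 = 0.0282P*, so P* = 0.384/0.0282 = 13.6.

N* ≈ 273, H* ≈ 32.1, P* ≈ 13.6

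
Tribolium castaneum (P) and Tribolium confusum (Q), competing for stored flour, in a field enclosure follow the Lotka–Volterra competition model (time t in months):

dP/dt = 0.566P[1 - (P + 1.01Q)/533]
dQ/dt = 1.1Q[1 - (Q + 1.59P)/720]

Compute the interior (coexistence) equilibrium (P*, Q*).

Setting both brackets to zero gives the nullclines P + 1.01Q = 533 and 1.59P + Q = 720.
Substituting Q = 720 - 1.59P into the first: P(1 - 1.01·1.59) = 533 - 1.01·720.
So P* = -194/-0.606 = 321, and then Q* = 720 - 1.59·321 = 210.

P* ≈ 321, Q* ≈ 210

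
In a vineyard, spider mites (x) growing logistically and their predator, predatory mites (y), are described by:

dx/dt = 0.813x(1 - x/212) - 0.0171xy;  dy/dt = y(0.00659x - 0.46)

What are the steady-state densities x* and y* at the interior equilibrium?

From dy/dt = 0 with y > 0: 0.00659x* = 0.46, so x* = 69.8.
Substitute into dx/dt = 0: 0.813(1 - 69.8/212) = 0.0171y*.
The bracket is 0.671, giving y* = 0.545/0.0171 = 31.9.

x* ≈ 69.8, y* ≈ 31.9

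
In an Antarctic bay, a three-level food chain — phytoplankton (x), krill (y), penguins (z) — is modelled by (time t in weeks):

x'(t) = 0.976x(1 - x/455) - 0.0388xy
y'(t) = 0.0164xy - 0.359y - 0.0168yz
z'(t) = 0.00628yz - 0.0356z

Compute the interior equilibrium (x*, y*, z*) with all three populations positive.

x* ≈ 352, y* ≈ 5.67, z* ≈ 323

From dz/dt = 0: 0.00628y* = 0.0356, so y* = 5.67.
From dx/dt = 0: 0.976(1 - x*/455) = 0.0388·5.67, giving x* = 455·(1 - 0.225) = 352.
From dy/dt = 0: 0.0164·352 - 0.359 = 0.0168z*, so z* = 5.42/0.0168 = 323.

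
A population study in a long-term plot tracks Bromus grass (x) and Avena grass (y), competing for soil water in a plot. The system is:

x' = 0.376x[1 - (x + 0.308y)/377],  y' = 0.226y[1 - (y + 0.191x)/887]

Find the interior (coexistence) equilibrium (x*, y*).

Setting both brackets to zero gives the nullclines x + 0.308y = 377 and 0.191x + y = 887.
Substituting y = 887 - 0.191x into the first: x(1 - 0.308·0.191) = 377 - 0.308·887.
So x* = 104/0.941 = 110, and then y* = 887 - 0.191·110 = 866.

x* ≈ 110, y* ≈ 866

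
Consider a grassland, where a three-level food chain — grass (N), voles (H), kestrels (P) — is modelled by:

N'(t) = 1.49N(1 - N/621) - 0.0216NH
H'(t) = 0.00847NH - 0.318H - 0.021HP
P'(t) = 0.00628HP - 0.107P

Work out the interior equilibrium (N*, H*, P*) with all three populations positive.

From dP/dt = 0: 0.00628H* = 0.107, so H* = 17.
From dN/dt = 0: 1.49(1 - N*/621) = 0.0216·17, giving N* = 621·(1 - 0.247) = 468.
From dH/dt = 0: 0.00847·468 - 0.318 = 0.021P*, so P* = 3.64/0.021 = 173.

N* ≈ 468, H* ≈ 17, P* ≈ 173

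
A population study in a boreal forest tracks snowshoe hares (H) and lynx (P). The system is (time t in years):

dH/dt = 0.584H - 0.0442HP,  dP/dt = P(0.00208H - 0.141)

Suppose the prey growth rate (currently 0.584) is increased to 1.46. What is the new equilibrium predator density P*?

P* ≈ 33

At the interior fixed point, setting dH/dt = 0 with H > 0 fixes P* = (prey growth rate)/(HP coefficient) — independent of the other coefficients.
With the change, P* = 1.46/0.0442 = 33; it rises from 13.2.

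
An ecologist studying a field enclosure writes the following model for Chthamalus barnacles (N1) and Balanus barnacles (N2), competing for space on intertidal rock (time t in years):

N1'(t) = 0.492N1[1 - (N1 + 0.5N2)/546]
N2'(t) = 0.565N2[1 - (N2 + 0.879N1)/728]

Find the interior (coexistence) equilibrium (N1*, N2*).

Setting both brackets to zero gives the nullclines N1 + 0.5N2 = 546 and 0.879N1 + N2 = 728.
Substituting N2 = 728 - 0.879N1 into the first: N1(1 - 0.5·0.879) = 546 - 0.5·728.
So N1* = 182/0.56 = 325, and then N2* = 728 - 0.879·325 = 443.

N1* ≈ 325, N2* ≈ 443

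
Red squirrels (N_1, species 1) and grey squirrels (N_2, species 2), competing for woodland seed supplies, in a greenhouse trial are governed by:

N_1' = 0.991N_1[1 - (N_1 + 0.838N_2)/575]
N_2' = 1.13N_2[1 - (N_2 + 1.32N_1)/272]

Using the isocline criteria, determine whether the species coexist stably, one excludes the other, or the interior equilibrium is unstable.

Compare the nullcline intercepts: K1/α12 = 575/0.838 = 686 > K2 = 272; K2/α21 = 272/1.32 = 206 < K1 = 575.
Since the inequalities point opposite ways, species 1 can invade but species 2 cannot.

species 1 excludes species 2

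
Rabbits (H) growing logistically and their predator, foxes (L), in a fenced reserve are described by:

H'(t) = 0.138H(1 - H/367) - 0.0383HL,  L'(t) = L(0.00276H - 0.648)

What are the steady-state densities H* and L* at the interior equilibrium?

From dL/dt = 0 with L > 0: 0.00276H* = 0.648, so H* = 235.
Substitute into dH/dt = 0: 0.138(1 - 235/367) = 0.0383L*.
The bracket is 0.36, giving L* = 0.0497/0.0383 = 1.3.

H* ≈ 235, L* ≈ 1.3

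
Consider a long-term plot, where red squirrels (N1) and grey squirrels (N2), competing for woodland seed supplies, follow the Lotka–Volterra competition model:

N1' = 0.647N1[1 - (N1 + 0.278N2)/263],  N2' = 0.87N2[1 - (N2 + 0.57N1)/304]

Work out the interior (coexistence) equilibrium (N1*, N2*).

N1* ≈ 212, N2* ≈ 183

Setting both brackets to zero gives the nullclines N1 + 0.278N2 = 263 and 0.57N1 + N2 = 304.
Substituting N2 = 304 - 0.57N1 into the first: N1(1 - 0.278·0.57) = 263 - 0.278·304.
So N1* = 178/0.842 = 212, and then N2* = 304 - 0.57·212 = 183.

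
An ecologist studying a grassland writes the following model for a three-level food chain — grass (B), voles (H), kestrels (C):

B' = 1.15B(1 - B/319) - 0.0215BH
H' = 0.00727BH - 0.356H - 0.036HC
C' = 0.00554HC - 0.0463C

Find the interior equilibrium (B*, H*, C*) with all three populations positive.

B* ≈ 269, H* ≈ 8.36, C* ≈ 44.5

From dC/dt = 0: 0.00554H* = 0.0463, so H* = 8.36.
From dB/dt = 0: 1.15(1 - B*/319) = 0.0215·8.36, giving B* = 319·(1 - 0.156) = 269.
From dH/dt = 0: 0.00727·269 - 0.356 = 0.036C*, so C* = 1.6/0.036 = 44.5.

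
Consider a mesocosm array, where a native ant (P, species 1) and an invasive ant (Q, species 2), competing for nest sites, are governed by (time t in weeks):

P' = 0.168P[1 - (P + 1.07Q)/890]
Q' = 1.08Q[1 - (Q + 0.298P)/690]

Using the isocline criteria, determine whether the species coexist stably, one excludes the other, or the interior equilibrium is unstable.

Compare the nullcline intercepts: K1/α12 = 890/1.07 = 832 > K2 = 690; K2/α21 = 690/0.298 = 2320 > K1 = 890.
Since both inequalities hold, each species can invade when rare, so the interior equilibrium is stable.

stable coexistence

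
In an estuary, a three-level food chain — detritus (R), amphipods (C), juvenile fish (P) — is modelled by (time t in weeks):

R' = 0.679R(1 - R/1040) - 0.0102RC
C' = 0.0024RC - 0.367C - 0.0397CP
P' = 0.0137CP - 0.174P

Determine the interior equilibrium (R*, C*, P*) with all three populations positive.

R* ≈ 842, C* ≈ 12.7, P* ≈ 41.6

From dP/dt = 0: 0.0137C* = 0.174, so C* = 12.7.
From dR/dt = 0: 0.679(1 - R*/1040) = 0.0102·12.7, giving R* = 1040·(1 - 0.191) = 842.
From dC/dt = 0: 0.0024·842 - 0.367 = 0.0397P*, so P* = 1.65/0.0397 = 41.6.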